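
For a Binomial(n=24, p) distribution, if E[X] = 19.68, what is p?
p = 0.82

For a Binomial(n, p) distribution:
E[X] = n × p

Given n = 24 and E[X] = 19.68:
19.68 = 24 × p
p = 19.68 / 24 = 0.82

Verification: Binomial(24, 0.82) has E[X] = 19.68 ✓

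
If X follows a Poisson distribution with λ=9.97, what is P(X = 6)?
0.063815

We have X ~ Poisson(λ=9.97).

For a Poisson distribution, the PMF gives us the probability of each outcome.

Using the PMF formula:
P(X = 6) = 0.063815

Rounded to 4 decimal places: 0.0638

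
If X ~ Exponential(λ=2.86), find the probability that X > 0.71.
0.131257

We have X ~ Exponential(λ=2.86).

P(X > 0.71) = 1 - P(X ≤ 0.71)
                = 1 - F(0.71)
                = 1 - 0.868743
                = 0.131257

So there's approximately a 13.1% chance that X exceeds 0.71.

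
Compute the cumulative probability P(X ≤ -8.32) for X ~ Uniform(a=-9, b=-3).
0.113333

We have X ~ Uniform(a=-9, b=-3).

The CDF gives us P(X ≤ k).

Using the CDF:
P(X ≤ -8.32) = 0.113333

This means there's approximately a 11.3% chance that X is at most -8.32.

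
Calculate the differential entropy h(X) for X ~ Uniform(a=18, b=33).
2.7081 nats

We have X ~ Uniform(a=18, b=33).

The differential entropy measures the uncertainty or information content of the distribution.

For a Uniform distribution with a=18, b=33:
h(X) = 2.7081 nats

(In bits, this would be 3.9069 bits.)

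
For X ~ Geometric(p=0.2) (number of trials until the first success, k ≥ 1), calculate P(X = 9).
0.033554

We have X ~ Geometric(p=0.2) (number of trials until the first success, k ≥ 1).

For a Geometric distribution, the PMF gives us the probability of each outcome.

Using the PMF formula:
P(X = 9) = 0.033554

Rounded to 4 decimal places: 0.0336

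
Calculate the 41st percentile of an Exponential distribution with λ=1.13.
0.4669

We have X ~ Exponential(λ=1.13).

We want to find x such that P(X ≤ x) = 0.41.

This is the 41st percentile, which means 41% of values fall below this point.

Using the inverse CDF (quantile function):
x = F⁻¹(0.41) = 0.4669

Verification: P(X ≤ 0.4669) = 0.41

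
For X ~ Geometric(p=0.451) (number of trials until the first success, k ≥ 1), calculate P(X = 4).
0.074627

We have X ~ Geometric(p=0.451) (number of trials until the first success, k ≥ 1).

For a Geometric distribution, the PMF gives us the probability of each outcome.

Using the PMF formula:
P(X = 4) = 0.074627

Rounded to 4 decimal places: 0.0746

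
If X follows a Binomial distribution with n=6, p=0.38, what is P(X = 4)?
0.120229

We have X ~ Binomial(n=6, p=0.38).

For a Binomial distribution, the PMF gives us the probability of each outcome.

Using the PMF formula:
P(X = 4) = 0.120229

Rounded to 4 decimal places: 0.1202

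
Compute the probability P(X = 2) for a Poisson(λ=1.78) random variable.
0.267157

We have X ~ Poisson(λ=1.78).

For a Poisson distribution, the PMF gives us the probability of each outcome.

Using the PMF formula:
P(X = 2) = 0.267157

Rounded to 4 decimal places: 0.2672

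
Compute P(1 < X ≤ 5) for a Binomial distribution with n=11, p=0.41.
0.704910

We have X ~ Binomial(n=11, p=0.41).

To find P(1 < X ≤ 5), we use:
P(1 < X ≤ 5) = P(X ≤ 5) - P(X ≤ 1)
                 = F(5) - F(1)
                 = 0.730976 - 0.026067
                 = 0.704910

So there's approximately a 70.5% chance that X falls in this range.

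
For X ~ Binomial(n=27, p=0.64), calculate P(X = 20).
0.092501

We have X ~ Binomial(n=27, p=0.64).

For a Binomial distribution, the PMF gives us the probability of each outcome.

Using the PMF formula:
P(X = 20) = 0.092501

Rounded to 4 decimal places: 0.0925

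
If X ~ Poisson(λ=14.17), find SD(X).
3.7643

We have X ~ Poisson(λ=14.17).

For a Poisson distribution with λ=14.17:
σ = √Var(X) = 3.7643

The standard deviation is the square root of the variance.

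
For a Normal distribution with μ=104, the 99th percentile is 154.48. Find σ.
σ = 21.6992

For X ~ Normal(μ, σ), the p-th percentile satisfies x = μ + z_p × σ,
where z_p = Φ⁻¹(p) is the standard normal quantile.

Step 1: z_{0.99} = Φ⁻¹(0.99) = 2.3263

Step 2: Solve for σ:
154.48 = 104 + 2.3263 × σ
σ = (154.48 - 104) / 2.3263
σ = 50.48 / 2.3263
σ = 21.6992

Verification: μ + z × σ = 104 + 2.3263 × 21.6992 = 154.48 ✓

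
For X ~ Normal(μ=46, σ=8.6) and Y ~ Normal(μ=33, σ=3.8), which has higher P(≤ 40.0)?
Y has higher probability (P(Y ≤ 40.0) = 0.9673 > P(X ≤ 40.0) = 0.2427)

Compute P(≤ 40.0) for each distribution:

X ~ Normal(μ=46, σ=8.6):
P(X ≤ 40.0) = 0.2427

Y ~ Normal(μ=33, σ=3.8):
P(Y ≤ 40.0) = 0.9673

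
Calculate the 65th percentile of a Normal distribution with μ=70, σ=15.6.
76.0110

We have X ~ Normal(μ=70, σ=15.6).

We want to find x such that P(X ≤ x) = 0.65.

This is the 65th percentile, which means 65% of values fall below this point.

Using the inverse CDF (quantile function):
x = F⁻¹(0.65) = 76.0110

Verification: P(X ≤ 76.0110) = 0.65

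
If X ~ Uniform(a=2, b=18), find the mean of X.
10.0000

We have X ~ Uniform(a=2, b=18).

For a Uniform distribution with a=2, b=18:
E[X] = 10.0000

This is the expected (average) value of X.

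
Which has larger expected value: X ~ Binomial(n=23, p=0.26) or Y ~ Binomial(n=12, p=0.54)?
Y has larger mean (6.4800 > 5.9800)

Compute the expected value for each distribution:

X ~ Binomial(n=23, p=0.26):
E[X] = 5.9800

Y ~ Binomial(n=12, p=0.54):
E[Y] = 6.4800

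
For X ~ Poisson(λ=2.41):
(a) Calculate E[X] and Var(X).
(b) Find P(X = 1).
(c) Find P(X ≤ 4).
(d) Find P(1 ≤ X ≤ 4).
(a) E[X] = 2.4100, Var(X) = 2.4100
(b) P(X = 1) = 0.216455
(c) P(X ≤ 4) = 0.902873
(d) P(1 ≤ X ≤ 4) = 0.813058

We have X ~ Poisson(λ=2.41).

(a) Moments:
E[X] = 2.4100
Var(X) = 2.4100
σ = √Var(X) = 1.5524

(b) Point probability using PMF:
P(X = 1) = 0.216455

(c) Cumulative probability using CDF:
P(X ≤ 4) = F(4) = 0.902873

(d) Range probability:
P(1 ≤ X ≤ 4) = P(X ≤ 4) - P(X ≤ 0)
                   = F(4) - F(0)
                   = 0.902873 - 0.089815
                   = 0.813058

This means approximately 81.3% of outcomes fall in the interval [1, 4].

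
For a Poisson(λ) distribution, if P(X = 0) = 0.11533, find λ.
λ = 2.1600

For a Poisson(λ) distribution, the PMF at 0 is:
P(X = 0) = λ^0 e^(-λ) / 0! = e^(-λ)

Given P(X = 0) = 0.11533:
e^(-λ) = 0.11533
-λ = ln(0.11533)
λ = -ln(0.11533) = 2.1600

Verification: e^(-2.1600) = 0.11533 ✓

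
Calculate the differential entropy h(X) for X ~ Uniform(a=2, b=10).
2.0794 nats

We have X ~ Uniform(a=2, b=10).

The differential entropy measures the uncertainty or information content of the distribution.

For a Uniform distribution with a=2, b=10:
h(X) = 2.0794 nats

(In bits, this would be 3.0000 bits.)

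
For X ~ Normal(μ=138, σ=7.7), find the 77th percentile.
143.6891

We have X ~ Normal(μ=138, σ=7.7).

We want to find x such that P(X ≤ x) = 0.77.

This is the 77th percentile, which means 77% of values fall below this point.

Using the inverse CDF (quantile function):
x = F⁻¹(0.77) = 143.6891

Verification: P(X ≤ 143.6891) = 0.77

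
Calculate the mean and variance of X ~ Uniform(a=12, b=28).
E[X] = 20.0000, Var(X) = 21.3333

We have X ~ Uniform(a=12, b=28).

For a Uniform distribution with a=12, b=28:

Expected value:
E[X] = 20.0000

Variance:
Var(X) = 21.3333

Standard deviation:
σ = √Var(X) = 4.6188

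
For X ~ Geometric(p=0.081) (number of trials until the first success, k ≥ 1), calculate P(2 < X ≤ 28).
0.750625

We have X ~ Geometric(p=0.081) (number of trials until the first success, k ≥ 1).

To find P(2 < X ≤ 28), we use:
P(2 < X ≤ 28) = P(X ≤ 28) - P(X ≤ 2)
                 = F(28) - F(2)
                 = 0.906064 - 0.155439
                 = 0.750625

So there's approximately a 75.1% chance that X falls in this range.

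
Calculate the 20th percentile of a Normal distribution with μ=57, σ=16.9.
42.7766

We have X ~ Normal(μ=57, σ=16.9).

We want to find x such that P(X ≤ x) = 0.2.

This is the 20th percentile, which means 20% of values fall below this point.

Using the inverse CDF (quantile function):
x = F⁻¹(0.2) = 42.7766

Verification: P(X ≤ 42.7766) = 0.2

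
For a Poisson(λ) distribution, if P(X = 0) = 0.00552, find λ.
λ = 5.1994

For a Poisson(λ) distribution, the PMF at 0 is:
P(X = 0) = λ^0 e^(-λ) / 0! = e^(-λ)

Given P(X = 0) = 0.00552:
e^(-λ) = 0.00552
-λ = ln(0.00552)
λ = -ln(0.00552) = 5.1994

Verification: e^(-5.1994) = 0.00552 ✓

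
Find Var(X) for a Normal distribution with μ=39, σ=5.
25.0000

We have X ~ Normal(μ=39, σ=5).

For a Normal distribution with μ=39, σ=5:
Var(X) = 25.0000

The variance measures the spread of the distribution around the mean.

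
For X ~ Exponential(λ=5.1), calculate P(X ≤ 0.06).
0.263613

We have X ~ Exponential(λ=5.1).

The CDF gives us P(X ≤ k).

Using the CDF:
P(X ≤ 0.06) = 0.263613

This means there's approximately a 26.4% chance that X is at most 0.06.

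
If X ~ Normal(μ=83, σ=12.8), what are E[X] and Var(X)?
E[X] = 83.0000, Var(X) = 163.8400

We have X ~ Normal(μ=83, σ=12.8).

For a Normal distribution with μ=83, σ=12.8:

Expected value:
E[X] = 83.0000

Variance:
Var(X) = 163.8400

Standard deviation:
σ = √Var(X) = 12.8000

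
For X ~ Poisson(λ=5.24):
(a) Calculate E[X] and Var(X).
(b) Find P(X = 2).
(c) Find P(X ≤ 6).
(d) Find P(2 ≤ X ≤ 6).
(a) E[X] = 5.2400, Var(X) = 5.2400
(b) P(X = 2) = 0.072766
(c) P(X ≤ 6) = 0.726316
(d) P(2 ≤ X ≤ 6) = 0.693242

We have X ~ Poisson(λ=5.24).

(a) Moments:
E[X] = 5.2400
Var(X) = 5.2400
σ = √Var(X) = 2.2891

(b) Point probability using PMF:
P(X = 2) = 0.072766

(c) Cumulative probability using CDF:
P(X ≤ 6) = F(6) = 0.726316

(d) Range probability:
P(2 ≤ X ≤ 6) = P(X ≤ 6) - P(X ≤ 1)
                   = F(6) - F(1)
                   = 0.726316 - 0.033074
                   = 0.693242

This means approximately 69.3% of outcomes fall in the interval [2, 6].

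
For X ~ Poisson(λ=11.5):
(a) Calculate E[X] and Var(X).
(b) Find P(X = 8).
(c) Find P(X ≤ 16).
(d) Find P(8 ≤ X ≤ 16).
(a) E[X] = 11.5000, Var(X) = 11.5000
(b) P(X = 8) = 0.076856
(c) P(X ≤ 16) = 0.923601
(d) P(8 ≤ X ≤ 16) = 0.809867

We have X ~ Poisson(λ=11.5).

(a) Moments:
E[X] = 11.5000
Var(X) = 11.5000
σ = √Var(X) = 3.3912

(b) Point probability using PMF:
P(X = 8) = 0.076856

(c) Cumulative probability using CDF:
P(X ≤ 16) = F(16) = 0.923601

(d) Range probability:
P(8 ≤ X ≤ 16) = P(X ≤ 16) - P(X ≤ 7)
                   = F(16) - F(7)
                   = 0.923601 - 0.113735
                   = 0.809867

This means approximately 81.0% of outcomes fall in the interval [8, 16].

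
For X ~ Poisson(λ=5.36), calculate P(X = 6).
0.154824

We have X ~ Poisson(λ=5.36).

For a Poisson distribution, the PMF gives us the probability of each outcome.

Using the PMF formula:
P(X = 6) = 0.154824

Rounded to 4 decimal places: 0.1548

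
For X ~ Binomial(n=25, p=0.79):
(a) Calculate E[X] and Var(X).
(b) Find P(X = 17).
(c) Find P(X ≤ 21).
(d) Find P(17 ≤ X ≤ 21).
(a) E[X] = 19.7500, Var(X) = 4.1475
(b) P(X = 17) = 0.074383
(c) P(X ≤ 21) = 0.801259
(d) P(17 ≤ X ≤ 21) = 0.739874

We have X ~ Binomial(n=25, p=0.79).

(a) Moments:
E[X] = 19.7500
Var(X) = 4.1475
σ = √Var(X) = 2.0365

(b) Point probability using PMF:
P(X = 17) = 0.074383

(c) Cumulative probability using CDF:
P(X ≤ 21) = F(21) = 0.801259

(d) Range probability:
P(17 ≤ X ≤ 21) = P(X ≤ 21) - P(X ≤ 16)
                   = F(21) - F(16)
                   = 0.801259 - 0.061385
                   = 0.739874

This means approximately 74.0% of outcomes fall in the interval [17, 21].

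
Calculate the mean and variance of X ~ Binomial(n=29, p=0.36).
E[X] = 10.4400, Var(X) = 6.6816

We have X ~ Binomial(n=29, p=0.36).

For a Binomial distribution with n=29, p=0.36:

Expected value:
E[X] = 10.4400

Variance:
Var(X) = 6.6816

Standard deviation:
σ = √Var(X) = 2.5849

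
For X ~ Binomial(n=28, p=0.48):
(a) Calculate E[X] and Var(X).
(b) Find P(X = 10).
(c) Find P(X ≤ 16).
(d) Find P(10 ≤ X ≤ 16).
(a) E[X] = 13.4400, Var(X) = 6.9888
(b) P(X = 10) = 0.065843
(c) P(X ≤ 16) = 0.876503
(d) P(10 ≤ X ≤ 16) = 0.809568

We have X ~ Binomial(n=28, p=0.48).

(a) Moments:
E[X] = 13.4400
Var(X) = 6.9888
σ = √Var(X) = 2.6436

(b) Point probability using PMF:
P(X = 10) = 0.065843

(c) Cumulative probability using CDF:
P(X ≤ 16) = F(16) = 0.876503

(d) Range probability:
P(10 ≤ X ≤ 16) = P(X ≤ 16) - P(X ≤ 9)
                   = F(16) - F(9)
                   = 0.876503 - 0.066935
                   = 0.809568

This means approximately 81.0% of outcomes fall in the interval [10, 16].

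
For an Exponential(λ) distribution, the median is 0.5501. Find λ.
λ = 1.2600

For X ~ Exponential(λ), the CDF is F(x) = 1 - e^(-λx).
The median m satisfies F(m) = 0.5:
1 - e^(-λm) = 0.5
e^(-λm) = 0.5
λm = ln(2)
m = ln(2) / λ

Given m = 0.5501:
λ = ln(2) / 0.5501 = 0.693147 / 0.5501 = 1.2600

Verification: ln(2) / 1.2600 = 0.5501 ✓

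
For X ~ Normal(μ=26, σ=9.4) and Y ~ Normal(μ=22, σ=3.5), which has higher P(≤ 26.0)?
Y has higher probability (P(Y ≤ 26.0) = 0.8735 > P(X ≤ 26.0) = 0.5000)

Compute P(≤ 26.0) for each distribution:

X ~ Normal(μ=26, σ=9.4):
P(X ≤ 26.0) = 0.5000

Y ~ Normal(μ=22, σ=3.5):
P(Y ≤ 26.0) = 0.8735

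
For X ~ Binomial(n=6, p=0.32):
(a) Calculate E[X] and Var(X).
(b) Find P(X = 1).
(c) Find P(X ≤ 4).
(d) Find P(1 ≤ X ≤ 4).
(a) E[X] = 1.9200, Var(X) = 1.3056
(b) P(X = 1) = 0.279155
(c) P(X ≤ 4) = 0.985236
(d) P(1 ≤ X ≤ 4) = 0.886369

We have X ~ Binomial(n=6, p=0.32).

(a) Moments:
E[X] = 1.9200
Var(X) = 1.3056
σ = √Var(X) = 1.1426

(b) Point probability using PMF:
P(X = 1) = 0.279155

(c) Cumulative probability using CDF:
P(X ≤ 4) = F(4) = 0.985236

(d) Range probability:
P(1 ≤ X ≤ 4) = P(X ≤ 4) - P(X ≤ 0)
                   = F(4) - F(0)
                   = 0.985236 - 0.098867
                   = 0.886369

This means approximately 88.6% of outcomes fall in the interval [1, 4].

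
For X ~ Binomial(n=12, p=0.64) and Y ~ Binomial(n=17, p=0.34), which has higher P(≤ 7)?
Y has higher probability (P(Y ≤ 7) = 0.8123 > P(X ≤ 7) = 0.4459)

Compute P(≤ 7) for each distribution:

X ~ Binomial(n=12, p=0.64):
P(X ≤ 7) = 0.4459

Y ~ Binomial(n=17, p=0.34):
P(Y ≤ 7) = 0.8123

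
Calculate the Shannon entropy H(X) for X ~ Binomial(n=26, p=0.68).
2.2832 nats

We have X ~ Binomial(n=26, p=0.68).

The Shannon entropy measures the uncertainty or information content of the distribution.

For a Binomial distribution with n=26, p=0.68:
H(X) = 2.2832 nats

(In bits, this would be 3.2939 bits.)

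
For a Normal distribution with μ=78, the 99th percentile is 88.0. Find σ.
σ = 4.2986

For X ~ Normal(μ, σ), the p-th percentile satisfies x = μ + z_p × σ,
where z_p = Φ⁻¹(p) is the standard normal quantile.

Step 1: z_{0.99} = Φ⁻¹(0.99) = 2.3263

Step 2: Solve for σ:
88.0 = 78 + 2.3263 × σ
σ = (88.0 - 78) / 2.3263
σ = 10.00 / 2.3263
σ = 4.2986

Verification: μ + z × σ = 78 + 2.3263 × 4.2986 = 88.00 ✓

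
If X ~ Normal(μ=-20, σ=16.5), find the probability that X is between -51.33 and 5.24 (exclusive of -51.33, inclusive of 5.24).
0.908158

We have X ~ Normal(μ=-20, σ=16.5).

To find P(-51.33 < X ≤ 5.24), we use:
P(-51.33 < X ≤ 5.24) = P(X ≤ 5.24) - P(X ≤ -51.33)
                 = F(5.24) - F(-51.33)
                 = 0.936954 - 0.028796
                 = 0.908158

So there's approximately a 90.8% chance that X falls in this range.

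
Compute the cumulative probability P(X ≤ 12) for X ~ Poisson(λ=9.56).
0.831323

We have X ~ Poisson(λ=9.56).

The CDF gives us P(X ≤ k).

Using the CDF:
P(X ≤ 12) = 0.831323

This means there's approximately a 83.1% chance that X is at most 12.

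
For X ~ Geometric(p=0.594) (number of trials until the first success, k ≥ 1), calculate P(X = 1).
0.594000

We have X ~ Geometric(p=0.594) (number of trials until the first success, k ≥ 1).

For a Geometric distribution, the PMF gives us the probability of each outcome.

Using the PMF formula:
P(X = 1) = 0.594000

Rounded to 4 decimal places: 0.5940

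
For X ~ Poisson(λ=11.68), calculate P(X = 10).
0.110181

We have X ~ Poisson(λ=11.68).

For a Poisson distribution, the PMF gives us the probability of each outcome.

Using the PMF formula:
P(X = 10) = 0.110181

Rounded to 4 decimal places: 0.1102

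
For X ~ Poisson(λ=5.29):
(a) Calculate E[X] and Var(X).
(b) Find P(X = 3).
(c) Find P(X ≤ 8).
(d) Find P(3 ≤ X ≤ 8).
(a) E[X] = 5.2900, Var(X) = 5.2900
(b) P(X = 3) = 0.124394
(c) P(X ≤ 8) = 0.911323
(d) P(3 ≤ X ≤ 8) = 0.809065

We have X ~ Poisson(λ=5.29).

(a) Moments:
E[X] = 5.2900
Var(X) = 5.2900
σ = √Var(X) = 2.3000

(b) Point probability using PMF:
P(X = 3) = 0.124394

(c) Cumulative probability using CDF:
P(X ≤ 8) = F(8) = 0.911323

(d) Range probability:
P(3 ≤ X ≤ 8) = P(X ≤ 8) - P(X ≤ 2)
                   = F(8) - F(2)
                   = 0.911323 - 0.102257
                   = 0.809065

This means approximately 80.9% of outcomes fall in the interval [3, 8].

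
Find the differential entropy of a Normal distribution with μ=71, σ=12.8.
3.9684 nats

We have X ~ Normal(μ=71, σ=12.8).

The differential entropy measures the uncertainty or information content of the distribution.

For a Normal distribution with μ=71, σ=12.8:
h(X) = 3.9684 nats

(In bits, this would be 5.7252 bits.)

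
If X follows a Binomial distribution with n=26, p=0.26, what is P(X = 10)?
0.060629

We have X ~ Binomial(n=26, p=0.26).

For a Binomial distribution, the PMF gives us the probability of each outcome.

Using the PMF formula:
P(X = 10) = 0.060629

Rounded to 4 decimal places: 0.0606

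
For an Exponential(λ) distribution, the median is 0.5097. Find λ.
λ = 1.3599

For X ~ Exponential(λ), the CDF is F(x) = 1 - e^(-λx).
The median m satisfies F(m) = 0.5:
1 - e^(-λm) = 0.5
e^(-λm) = 0.5
λm = ln(2)
m = ln(2) / λ

Given m = 0.5097:
λ = ln(2) / 0.5097 = 0.693147 / 0.5097 = 1.3599

Verification: ln(2) / 1.3599 = 0.5097 ✓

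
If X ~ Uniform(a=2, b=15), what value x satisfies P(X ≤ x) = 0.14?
3.8200

We have X ~ Uniform(a=2, b=15).

We want to find x such that P(X ≤ x) = 0.14.

This is the 14th percentile, which means 14% of values fall below this point.

Using the inverse CDF (quantile function):
x = F⁻¹(0.14) = 3.8200

Verification: P(X ≤ 3.8200) = 0.14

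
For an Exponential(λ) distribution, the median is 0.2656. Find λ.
λ = 2.6097

For X ~ Exponential(λ), the CDF is F(x) = 1 - e^(-λx).
The median m satisfies F(m) = 0.5:
1 - e^(-λm) = 0.5
e^(-λm) = 0.5
λm = ln(2)
m = ln(2) / λ

Given m = 0.2656:
λ = ln(2) / 0.2656 = 0.693147 / 0.2656 = 2.6097

Verification: ln(2) / 2.6097 = 0.2656 ✓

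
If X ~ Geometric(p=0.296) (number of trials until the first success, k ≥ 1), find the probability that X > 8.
0.060337

We have X ~ Geometric(p=0.296) (number of trials until the first success, k ≥ 1).

P(X > 8) = 1 - P(X ≤ 8)
                = 1 - F(8)
                = 1 - 0.939663
                = 0.060337

So there's approximately a 6.0% chance that X exceeds 8.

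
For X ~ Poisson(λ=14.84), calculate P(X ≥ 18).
0.237731

We have X ~ Poisson(λ=14.84).

For discrete distributions, P(X ≥ 18) = 1 - P(X ≤ 17).

P(X ≤ 17) = 0.762269
P(X ≥ 18) = 1 - 0.762269 = 0.237731

So there's approximately a 23.8% chance that X is at least 18.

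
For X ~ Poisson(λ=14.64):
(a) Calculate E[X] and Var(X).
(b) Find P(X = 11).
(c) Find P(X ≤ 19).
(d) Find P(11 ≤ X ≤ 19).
(a) E[X] = 14.6400, Var(X) = 14.6400
(b) P(X = 11) = 0.072732
(c) P(X ≤ 19) = 0.894320
(d) P(11 ≤ X ≤ 19) = 0.757281

We have X ~ Poisson(λ=14.64).

(a) Moments:
E[X] = 14.6400
Var(X) = 14.6400
σ = √Var(X) = 3.8262

(b) Point probability using PMF:
P(X = 11) = 0.072732

(c) Cumulative probability using CDF:
P(X ≤ 19) = F(19) = 0.894320

(d) Range probability:
P(11 ≤ X ≤ 19) = P(X ≤ 19) - P(X ≤ 10)
                   = F(19) - F(10)
                   = 0.894320 - 0.137039
                   = 0.757281

This means approximately 75.7% of outcomes fall in the interval [11, 19].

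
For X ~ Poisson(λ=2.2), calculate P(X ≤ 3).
0.819352

We have X ~ Poisson(λ=2.2).

The CDF gives us P(X ≤ k).

Using the CDF:
P(X ≤ 3) = 0.819352

This means there's approximately a 81.9% chance that X is at most 3.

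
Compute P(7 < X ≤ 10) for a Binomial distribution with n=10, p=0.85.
0.820196

We have X ~ Binomial(n=10, p=0.85).

To find P(7 < X ≤ 10), we use:
P(7 < X ≤ 10) = P(X ≤ 10) - P(X ≤ 7)
                 = F(10) - F(7)
                 = 1.000000 - 0.179804
                 = 0.820196

So there's approximately a 82.0% chance that X falls in this range.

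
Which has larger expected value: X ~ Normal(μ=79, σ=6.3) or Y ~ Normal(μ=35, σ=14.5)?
X has larger mean (79.0000 > 35.0000)

Compute the expected value for each distribution:

X ~ Normal(μ=79, σ=6.3):
E[X] = 79.0000

Y ~ Normal(μ=35, σ=14.5):
E[Y] = 35.0000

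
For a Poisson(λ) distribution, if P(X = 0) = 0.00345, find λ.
λ = 5.6694

For a Poisson(λ) distribution, the PMF at 0 is:
P(X = 0) = λ^0 e^(-λ) / 0! = e^(-λ)

Given P(X = 0) = 0.00345:
e^(-λ) = 0.00345
-λ = ln(0.00345)
λ = -ln(0.00345) = 5.6694

Verification: e^(-5.6694) = 0.00345 ✓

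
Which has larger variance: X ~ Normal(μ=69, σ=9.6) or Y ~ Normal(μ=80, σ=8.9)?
X has larger variance (92.1600 > 79.2100)

Compute the variance for each distribution:

X ~ Normal(μ=69, σ=9.6):
Var(X) = 92.1600

Y ~ Normal(μ=80, σ=8.9):
Var(Y) = 79.2100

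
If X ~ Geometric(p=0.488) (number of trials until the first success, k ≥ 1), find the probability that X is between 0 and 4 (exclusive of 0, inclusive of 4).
0.931281

We have X ~ Geometric(p=0.488) (number of trials until the first success, k ≥ 1).

To find P(0 < X ≤ 4), we use:
P(0 < X ≤ 4) = P(X ≤ 4) - P(X ≤ 0)
                 = F(4) - F(0)
                 = 0.931281 - 0.000000
                 = 0.931281

So there's approximately a 93.1% chance that X falls in this range.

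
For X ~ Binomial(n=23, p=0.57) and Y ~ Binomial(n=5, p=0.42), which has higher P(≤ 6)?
Y has higher probability (P(Y ≤ 6) = 1.0000 > P(X ≤ 6) = 0.0027)

Compute P(≤ 6) for each distribution:

X ~ Binomial(n=23, p=0.57):
P(X ≤ 6) = 0.0027

Y ~ Binomial(n=5, p=0.42):
P(Y ≤ 6) = 1.0000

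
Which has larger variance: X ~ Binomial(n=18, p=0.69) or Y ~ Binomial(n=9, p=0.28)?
X has larger variance (3.8502 > 1.8144)

Compute the variance for each distribution:

X ~ Binomial(n=18, p=0.69):
Var(X) = 3.8502

Y ~ Binomial(n=9, p=0.28):
Var(Y) = 1.8144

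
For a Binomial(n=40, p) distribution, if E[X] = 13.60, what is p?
p = 0.34

For a Binomial(n, p) distribution:
E[X] = n × p

Given n = 40 and E[X] = 13.60:
13.60 = 40 × p
p = 13.60 / 40 = 0.34

Verification: Binomial(40, 0.34) has E[X] = 13.60 ✓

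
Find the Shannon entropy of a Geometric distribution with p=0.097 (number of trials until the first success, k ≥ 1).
3.2829 nats

We have X ~ Geometric(p=0.097) (number of trials until the first success, k ≥ 1).

The Shannon entropy measures the uncertainty or information content of the distribution.

For a Geometric distribution with p=0.097 (number of trials until the first success, k ≥ 1):
H(X) = 3.2829 nats

(In bits, this would be 4.7362 bits.)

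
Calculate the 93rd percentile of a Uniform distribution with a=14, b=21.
20.5100

We have X ~ Uniform(a=14, b=21).

We want to find x such that P(X ≤ x) = 0.93.

This is the 93rd percentile, which means 93% of values fall below this point.

Using the inverse CDF (quantile function):
x = F⁻¹(0.93) = 20.5100

Verification: P(X ≤ 20.5100) = 0.93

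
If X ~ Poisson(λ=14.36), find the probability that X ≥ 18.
0.199427

We have X ~ Poisson(λ=14.36).

For discrete distributions, P(X ≥ 18) = 1 - P(X ≤ 17).

P(X ≤ 17) = 0.800573
P(X ≥ 18) = 1 - 0.800573 = 0.199427

So there's approximately a 19.9% chance that X is at least 18.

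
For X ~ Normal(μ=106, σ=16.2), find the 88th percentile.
125.0348

We have X ~ Normal(μ=106, σ=16.2).

We want to find x such that P(X ≤ x) = 0.88.

This is the 88th percentile, which means 88% of values fall below this point.

Using the inverse CDF (quantile function):
x = F⁻¹(0.88) = 125.0348

Verification: P(X ≤ 125.0348) = 0.88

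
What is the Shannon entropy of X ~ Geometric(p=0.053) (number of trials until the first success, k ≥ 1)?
3.9105 nats

We have X ~ Geometric(p=0.053) (number of trials until the first success, k ≥ 1).

The Shannon entropy measures the uncertainty or information content of the distribution.

For a Geometric distribution with p=0.053 (number of trials until the first success, k ≥ 1):
H(X) = 3.9105 nats

(In bits, this would be 5.6416 bits.)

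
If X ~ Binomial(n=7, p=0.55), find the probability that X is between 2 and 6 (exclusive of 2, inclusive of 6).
0.831848

We have X ~ Binomial(n=7, p=0.55).

To find P(2 < X ≤ 6), we use:
P(2 < X ≤ 6) = P(X ≤ 6) - P(X ≤ 2)
                 = F(6) - F(2)
                 = 0.984776 - 0.152928
                 = 0.831848

So there's approximately a 83.2% chance that X falls in this range.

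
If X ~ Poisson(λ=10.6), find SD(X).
3.2558

We have X ~ Poisson(λ=10.6).

For a Poisson distribution with λ=10.6:
σ = √Var(X) = 3.2558

The standard deviation is the square root of the variance.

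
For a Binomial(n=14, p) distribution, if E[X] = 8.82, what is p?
p = 0.63

For a Binomial(n, p) distribution:
E[X] = n × p

Given n = 14 and E[X] = 8.82:
8.82 = 14 × p
p = 8.82 / 14 = 0.63

Verification: Binomial(14, 0.63) has E[X] = 8.82 ✓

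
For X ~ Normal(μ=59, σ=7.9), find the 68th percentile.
62.6948

We have X ~ Normal(μ=59, σ=7.9).

We want to find x such that P(X ≤ x) = 0.68.

This is the 68th percentile, which means 68% of values fall below this point.

Using the inverse CDF (quantile function):
x = F⁻¹(0.68) = 62.6948

Verification: P(X ≤ 62.6948) = 0.68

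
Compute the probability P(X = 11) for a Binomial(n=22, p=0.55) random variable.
0.150585

We have X ~ Binomial(n=22, p=0.55).

For a Binomial distribution, the PMF gives us the probability of each outcome.

Using the PMF formula:
P(X = 11) = 0.150585

Rounded to 4 decimal places: 0.1506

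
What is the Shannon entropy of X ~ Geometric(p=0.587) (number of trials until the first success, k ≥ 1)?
1.1549 nats

We have X ~ Geometric(p=0.587) (number of trials until the first success, k ≥ 1).

The Shannon entropy measures the uncertainty or information content of the distribution.

For a Geometric distribution with p=0.587 (number of trials until the first success, k ≥ 1):
H(X) = 1.1549 nats

(In bits, this would be 1.6662 bits.)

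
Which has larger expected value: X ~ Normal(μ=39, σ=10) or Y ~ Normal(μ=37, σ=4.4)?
X has larger mean (39.0000 > 37.0000)

Compute the expected value for each distribution:

X ~ Normal(μ=39, σ=10):
E[X] = 39.0000

Y ~ Normal(μ=37, σ=4.4):
E[Y] = 37.0000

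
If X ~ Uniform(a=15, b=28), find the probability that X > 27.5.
0.038462

We have X ~ Uniform(a=15, b=28).

P(X > 27.5) = 1 - P(X ≤ 27.5)
                = 1 - F(27.5)
                = 1 - 0.961538
                = 0.038462

So there's approximately a 3.8% chance that X exceeds 27.5.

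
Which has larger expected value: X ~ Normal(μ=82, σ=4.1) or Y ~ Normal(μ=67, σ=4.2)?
X has larger mean (82.0000 > 67.0000)

Compute the expected value for each distribution:

X ~ Normal(μ=82, σ=4.1):
E[X] = 82.0000

Y ~ Normal(μ=67, σ=4.2):
E[Y] = 67.0000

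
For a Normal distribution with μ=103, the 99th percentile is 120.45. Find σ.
σ = 7.5010

For X ~ Normal(μ, σ), the p-th percentile satisfies x = μ + z_p × σ,
where z_p = Φ⁻¹(p) is the standard normal quantile.

Step 1: z_{0.99} = Φ⁻¹(0.99) = 2.3263

Step 2: Solve for σ:
120.45 = 103 + 2.3263 × σ
σ = (120.45 - 103) / 2.3263
σ = 17.45 / 2.3263
σ = 7.5010

Verification: μ + z × σ = 103 + 2.3263 × 7.5010 = 120.45 ✓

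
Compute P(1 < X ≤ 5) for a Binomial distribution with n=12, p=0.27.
0.799402

We have X ~ Binomial(n=12, p=0.27).

To find P(1 < X ≤ 5), we use:
P(1 < X ≤ 5) = P(X ≤ 5) - P(X ≤ 1)
                 = F(5) - F(1)
                 = 0.923951 - 0.124549
                 = 0.799402

So there's approximately a 79.9% chance that X falls in this range.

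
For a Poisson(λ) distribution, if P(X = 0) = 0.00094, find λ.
λ = 6.9696

For a Poisson(λ) distribution, the PMF at 0 is:
P(X = 0) = λ^0 e^(-λ) / 0! = e^(-λ)

Given P(X = 0) = 0.00094:
e^(-λ) = 0.00094
-λ = ln(0.00094)
λ = -ln(0.00094) = 6.9696

Verification: e^(-6.9696) = 0.00094 ✓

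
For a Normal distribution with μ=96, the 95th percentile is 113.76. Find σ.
σ = 10.7973

For X ~ Normal(μ, σ), the p-th percentile satisfies x = μ + z_p × σ,
where z_p = Φ⁻¹(p) is the standard normal quantile.

Step 1: z_{0.95} = Φ⁻¹(0.95) = 1.6449

Step 2: Solve for σ:
113.76 = 96 + 1.6449 × σ
σ = (113.76 - 96) / 1.6449
σ = 17.76 / 1.6449
σ = 10.7973

Verification: μ + z × σ = 96 + 1.6449 × 10.7973 = 113.76 ✓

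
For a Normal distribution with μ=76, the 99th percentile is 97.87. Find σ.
σ = 9.4010

For X ~ Normal(μ, σ), the p-th percentile satisfies x = μ + z_p × σ,
where z_p = Φ⁻¹(p) is the standard normal quantile.

Step 1: z_{0.99} = Φ⁻¹(0.99) = 2.3263

Step 2: Solve for σ:
97.87 = 76 + 2.3263 × σ
σ = (97.87 - 76) / 2.3263
σ = 21.87 / 2.3263
σ = 9.4010

Verification: μ + z × σ = 76 + 2.3263 × 9.4010 = 97.87 ✓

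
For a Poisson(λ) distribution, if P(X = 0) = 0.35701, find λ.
λ = 1.0300

For a Poisson(λ) distribution, the PMF at 0 is:
P(X = 0) = λ^0 e^(-λ) / 0! = e^(-λ)

Given P(X = 0) = 0.35701:
e^(-λ) = 0.35701
-λ = ln(0.35701)
λ = -ln(0.35701) = 1.0300

Verification: e^(-1.0300) = 0.35701 ✓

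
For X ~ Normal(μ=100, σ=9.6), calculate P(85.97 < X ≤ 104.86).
0.621715

We have X ~ Normal(μ=100, σ=9.6).

To find P(85.97 < X ≤ 104.86), we use:
P(85.97 < X ≤ 104.86) = P(X ≤ 104.86) - P(X ≤ 85.97)
                 = F(104.86) - F(85.97)
                 = 0.693659 - 0.071945
                 = 0.621715

So there's approximately a 62.2% chance that X falls in this range.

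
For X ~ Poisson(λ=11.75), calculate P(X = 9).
0.092815

We have X ~ Poisson(λ=11.75).

For a Poisson distribution, the PMF gives us the probability of each outcome.

Using the PMF formula:
P(X = 9) = 0.092815

Rounded to 4 decimal places: 0.0928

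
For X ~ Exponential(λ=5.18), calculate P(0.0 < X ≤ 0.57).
0.947796

We have X ~ Exponential(λ=5.18).

To find P(0.0 < X ≤ 0.57), we use:
P(0.0 < X ≤ 0.57) = P(X ≤ 0.57) - P(X ≤ 0.0)
                 = F(0.57) - F(0.0)
                 = 0.947796 - 0.000000
                 = 0.947796

So there's approximately a 94.8% chance that X falls in this range.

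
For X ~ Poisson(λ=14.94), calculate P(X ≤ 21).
0.948664

We have X ~ Poisson(λ=14.94).

The CDF gives us P(X ≤ k).

Using the CDF:
P(X ≤ 21) = 0.948664

This means there's approximately a 94.9% chance that X is at most 21.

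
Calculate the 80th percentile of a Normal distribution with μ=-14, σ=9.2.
-6.2571

We have X ~ Normal(μ=-14, σ=9.2).

We want to find x such that P(X ≤ x) = 0.8.

This is the 80th percentile, which means 80% of values fall below this point.

Using the inverse CDF (quantile function):
x = F⁻¹(0.8) = -6.2571

Verification: P(X ≤ -6.2571) = 0.8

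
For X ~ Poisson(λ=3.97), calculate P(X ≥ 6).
0.210199

We have X ~ Poisson(λ=3.97).

For discrete distributions, P(X ≥ 6) = 1 - P(X ≤ 5).

P(X ≤ 5) = 0.789801
P(X ≥ 6) = 1 - 0.789801 = 0.210199

So there's approximately a 21.0% chance that X is at least 6.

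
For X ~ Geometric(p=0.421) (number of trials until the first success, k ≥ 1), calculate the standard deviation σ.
1.8074

We have X ~ Geometric(p=0.421) (number of trials until the first success, k ≥ 1).

For a Geometric distribution with p=0.421 (number of trials until the first success, k ≥ 1):
σ = √Var(X) = 1.8074

The standard deviation is the square root of the variance.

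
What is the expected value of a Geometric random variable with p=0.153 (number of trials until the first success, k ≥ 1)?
6.5359

We have X ~ Geometric(p=0.153) (number of trials until the first success, k ≥ 1).

For a Geometric distribution with p=0.153 (number of trials until the first success, k ≥ 1):
E[X] = 6.5359

This is the expected (average) value of X.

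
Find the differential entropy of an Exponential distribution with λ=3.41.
-0.2267 nats

We have X ~ Exponential(λ=3.41).

The differential entropy measures the uncertainty or information content of the distribution.

For an Exponential distribution with λ=3.41:
h(X) = -0.2267 nats

(In bits, this would be -0.3271 bits.)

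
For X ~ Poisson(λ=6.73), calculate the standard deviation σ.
2.5942

We have X ~ Poisson(λ=6.73).

For a Poisson distribution with λ=6.73:
σ = √Var(X) = 2.5942

The standard deviation is the square root of the variance.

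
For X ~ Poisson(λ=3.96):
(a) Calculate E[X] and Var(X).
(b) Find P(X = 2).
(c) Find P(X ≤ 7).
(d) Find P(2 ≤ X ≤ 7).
(a) E[X] = 3.9600, Var(X) = 3.9600
(b) P(X = 2) = 0.149470
(c) P(X ≤ 7) = 0.951212
(d) P(2 ≤ X ≤ 7) = 0.856659

We have X ~ Poisson(λ=3.96).

(a) Moments:
E[X] = 3.9600
Var(X) = 3.9600
σ = √Var(X) = 1.9900

(b) Point probability using PMF:
P(X = 2) = 0.149470

(c) Cumulative probability using CDF:
P(X ≤ 7) = F(7) = 0.951212

(d) Range probability:
P(2 ≤ X ≤ 7) = P(X ≤ 7) - P(X ≤ 1)
                   = F(7) - F(1)
                   = 0.951212 - 0.094553
                   = 0.856659

This means approximately 85.7% of outcomes fall in the interval [2, 7].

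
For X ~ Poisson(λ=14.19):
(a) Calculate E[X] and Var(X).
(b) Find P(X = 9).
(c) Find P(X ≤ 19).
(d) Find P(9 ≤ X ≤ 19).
(a) E[X] = 14.1900, Var(X) = 14.1900
(b) P(X = 9) = 0.044202
(c) P(X ≤ 19) = 0.915468
(d) P(9 ≤ X ≤ 19) = 0.858966

We have X ~ Poisson(λ=14.19).

(a) Moments:
E[X] = 14.1900
Var(X) = 14.1900
σ = √Var(X) = 3.7670

(b) Point probability using PMF:
P(X = 9) = 0.044202

(c) Cumulative probability using CDF:
P(X ≤ 19) = F(19) = 0.915468

(d) Range probability:
P(9 ≤ X ≤ 19) = P(X ≤ 19) - P(X ≤ 8)
                   = F(19) - F(8)
                   = 0.915468 - 0.056503
                   = 0.858966

This means approximately 85.9% of outcomes fall in the interval [9, 19].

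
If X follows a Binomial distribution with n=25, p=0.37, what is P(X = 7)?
0.111536

We have X ~ Binomial(n=25, p=0.37).

For a Binomial distribution, the PMF gives us the probability of each outcome.

Using the PMF formula:
P(X = 7) = 0.111536

Rounded to 4 decimal places: 0.1115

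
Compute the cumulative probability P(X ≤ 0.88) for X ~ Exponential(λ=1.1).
0.620158

We have X ~ Exponential(λ=1.1).

The CDF gives us P(X ≤ k).

Using the CDF:
P(X ≤ 0.88) = 0.620158

This means there's approximately a 62.0% chance that X is at most 0.88.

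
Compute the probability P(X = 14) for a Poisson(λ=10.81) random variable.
0.068933

We have X ~ Poisson(λ=10.81).

For a Poisson distribution, the PMF gives us the probability of each outcome.

Using the PMF formula:
P(X = 14) = 0.068933

Rounded to 4 decimal places: 0.0689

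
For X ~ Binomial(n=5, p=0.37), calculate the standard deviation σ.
1.0796

We have X ~ Binomial(n=5, p=0.37).

For a Binomial distribution with n=5, p=0.37:
σ = √Var(X) = 1.0796

The standard deviation is the square root of the variance.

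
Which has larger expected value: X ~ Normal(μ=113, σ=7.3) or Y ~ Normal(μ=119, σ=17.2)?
Y has larger mean (119.0000 > 113.0000)

Compute the expected value for each distribution:

X ~ Normal(μ=113, σ=7.3):
E[X] = 113.0000

Y ~ Normal(μ=119, σ=17.2):
E[Y] = 119.0000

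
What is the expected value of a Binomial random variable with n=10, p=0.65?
6.5000

We have X ~ Binomial(n=10, p=0.65).

For a Binomial distribution with n=10, p=0.65:
E[X] = 6.5000

This is the expected (average) value of X.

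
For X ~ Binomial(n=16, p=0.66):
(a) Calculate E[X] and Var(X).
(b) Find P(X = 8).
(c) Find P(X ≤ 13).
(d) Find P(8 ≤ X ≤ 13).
(a) E[X] = 10.5600, Var(X) = 3.5904
(b) P(X = 8) = 0.082749
(c) P(X ≤ 13) = 0.946738
(d) P(8 ≤ X ≤ 13) = 0.890372

We have X ~ Binomial(n=16, p=0.66).

(a) Moments:
E[X] = 10.5600
Var(X) = 3.5904
σ = √Var(X) = 1.8948

(b) Point probability using PMF:
P(X = 8) = 0.082749

(c) Cumulative probability using CDF:
P(X ≤ 13) = F(13) = 0.946738

(d) Range probability:
P(8 ≤ X ≤ 13) = P(X ≤ 13) - P(X ≤ 7)
                   = F(13) - F(7)
                   = 0.946738 - 0.056365
                   = 0.890372

This means approximately 89.0% of outcomes fall in the interval [8, 13].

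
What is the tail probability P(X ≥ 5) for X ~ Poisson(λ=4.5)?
0.467896

We have X ~ Poisson(λ=4.5).

For discrete distributions, P(X ≥ 5) = 1 - P(X ≤ 4).

P(X ≤ 4) = 0.532104
P(X ≥ 5) = 1 - 0.532104 = 0.467896

So there's approximately a 46.8% chance that X is at least 5.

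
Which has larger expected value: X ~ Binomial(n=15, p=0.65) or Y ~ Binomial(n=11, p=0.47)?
X has larger mean (9.7500 > 5.1700)

Compute the expected value for each distribution:

X ~ Binomial(n=15, p=0.65):
E[X] = 9.7500

Y ~ Binomial(n=11, p=0.47):
E[Y] = 5.1700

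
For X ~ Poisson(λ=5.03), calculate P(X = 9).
0.037140

We have X ~ Poisson(λ=5.03).

For a Poisson distribution, the PMF gives us the probability of each outcome.

Using the PMF formula:
P(X = 9) = 0.037140

Rounded to 4 decimal places: 0.0371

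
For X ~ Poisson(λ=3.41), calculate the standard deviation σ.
1.8466

We have X ~ Poisson(λ=3.41).

For a Poisson distribution with λ=3.41:
σ = √Var(X) = 1.8466

The standard deviation is the square root of the variance.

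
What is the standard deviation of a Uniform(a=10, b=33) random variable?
6.6395

We have X ~ Uniform(a=10, b=33).

For a Uniform distribution with a=10, b=33:
σ = √Var(X) = 6.6395

The standard deviation is the square root of the variance.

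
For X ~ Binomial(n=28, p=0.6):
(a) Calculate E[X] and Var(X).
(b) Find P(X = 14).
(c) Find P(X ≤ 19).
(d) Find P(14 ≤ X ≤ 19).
(a) E[X] = 16.8000, Var(X) = 6.7200
(b) P(X = 14) = 0.084388
(c) P(X ≤ 19) = 0.851517
(d) P(14 ≤ X ≤ 19) = 0.749059

We have X ~ Binomial(n=28, p=0.6).

(a) Moments:
E[X] = 16.8000
Var(X) = 6.7200
σ = √Var(X) = 2.5923

(b) Point probability using PMF:
P(X = 14) = 0.084388

(c) Cumulative probability using CDF:
P(X ≤ 19) = F(19) = 0.851517

(d) Range probability:
P(14 ≤ X ≤ 19) = P(X ≤ 19) - P(X ≤ 13)
                   = F(19) - F(13)
                   = 0.851517 - 0.102458
                   = 0.749059

This means approximately 74.9% of outcomes fall in the interval [14, 19].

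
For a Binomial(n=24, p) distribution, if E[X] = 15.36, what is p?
p = 0.64

For a Binomial(n, p) distribution:
E[X] = n × p

Given n = 24 and E[X] = 15.36:
15.36 = 24 × p
p = 15.36 / 24 = 0.64

Verification: Binomial(24, 0.64) has E[X] = 15.36 ✓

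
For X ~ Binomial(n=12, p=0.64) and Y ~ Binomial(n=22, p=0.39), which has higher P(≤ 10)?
X has higher probability (P(X ≤ 10) = 0.9634 > P(Y ≤ 10) = 0.8005)

Compute P(≤ 10) for each distribution:

X ~ Binomial(n=12, p=0.64):
P(X ≤ 10) = 0.9634

Y ~ Binomial(n=22, p=0.39):
P(Y ≤ 10) = 0.8005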